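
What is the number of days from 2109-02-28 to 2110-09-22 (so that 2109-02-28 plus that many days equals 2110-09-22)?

571

Feb 28, 2109 → Feb 28, 2110: 365 days.
Feb 28, 2110 → Mar 28, 2110: 28 days (February has 28).
Mar 28, 2110 → Apr 28, 2110: 31 days (March has 31).
Apr 28, 2110 → May 28, 2110: 30 days (April has 30).
May 28, 2110 → Jun 28, 2110: 31 days (May has 31).
Jun 28, 2110 → Jul 28, 2110: 30 days (June has 30).
Jul 28, 2110 → Aug 28, 2110: 31 days (July has 31).
Aug 28, 2110 → Sep 22, 2110: 25 days.
Total: 571 days.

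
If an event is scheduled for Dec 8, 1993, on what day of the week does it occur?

Doomsday rule: the anchor day for the 1900s is Wednesday. For year 93: 93÷12 = 7 r 9, and 9÷4 = 2, so 7+9+2 = 18.
Wednesday + 18 ≡ Sunday — that's 1993's doomsday.
In December the doomsday date is Dec 12.
Dec 8 is 4 days before Dec 12; 4 mod 7 = 4, so Sunday − 4 = Wednesday.

Wednesday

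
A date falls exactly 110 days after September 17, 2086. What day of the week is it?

Sep 17, 2086 is a Tuesday.
110 mod 7 = 5, so 110 days after a Tuesday is Tuesday + 5 = Sunday.

Sunday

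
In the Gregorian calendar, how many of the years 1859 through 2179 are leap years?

78

Multiples of 4 in [1859,2179]: 80.
Of those, multiples of 100: 3 (not leap unless ÷400).
Multiples of 400: 1.
Leap years = 80 − 3 + 1 = 78.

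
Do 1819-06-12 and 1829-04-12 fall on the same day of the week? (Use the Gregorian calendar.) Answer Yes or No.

From Jun 12, 1819 to Apr 12, 1829 is 3592 days.
3592 mod 7 = 1, so they are different weekdays.
(Jun 12, 1819 is a Saturday; Apr 12, 1829 is a Sunday.)

No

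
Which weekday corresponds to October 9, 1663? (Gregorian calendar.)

Tuesday

Doomsday rule: the anchor day for the 1600s is Tuesday. For year 63: 63÷12 = 5 r 3, and 3÷4 = 0, so 5+3+0 = 8.
Tuesday + 8 ≡ Wednesday — that's 1663's doomsday.
In October the doomsday date is Oct 10.
Oct 9 is 1 day before Oct 10; 1 mod 7 = 1, so Wednesday − 1 = Tuesday.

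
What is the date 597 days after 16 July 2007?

March 4, 2009

+366 (one year; includes Feb 29, 2008) → Jul 16, 2008 (231 left).
Jul has 31 days: +16 → Aug 1, 2008 (215 left).
Aug has 31 days: +31 → Sep 1, 2008 (184 left).
Sep has 30 days: +30 → Oct 1, 2008 (154 left).
Oct has 31 days: +31 → Nov 1, 2008 (123 left).
Nov has 30 days: +30 → Dec 1, 2008 (93 left).
Dec has 31 days: +31 → Jan 1, 2009 (62 left).
Jan has 31 days: +31 → Feb 1, 2009 (31 left).
Feb has 28 days: +28 → Mar 1, 2009 (3 left).
+3 → Mar 4, 2009.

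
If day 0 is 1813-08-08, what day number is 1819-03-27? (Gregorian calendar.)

Aug 8, 1813 → Aug 8, 1814: 365 days.
Aug 8, 1814 → Aug 8, 1815: 365 days.
Aug 8, 1815 → Aug 8, 1816: 366 days (Feb 29, 1816 is in that span).
Aug 8, 1816 → Aug 8, 1817: 365 days.
Aug 8, 1817 → Aug 8, 1818: 365 days.
Aug 8, 1818 → Sep 8, 1818: 31 days (August has 31).
Sep 8, 1818 → Oct 8, 1818: 30 days (September has 30).
Oct 8, 1818 → Nov 8, 1818: 31 days (October has 31).
Nov 8, 1818 → Dec 8, 1818: 30 days (November has 30).
Dec 8, 1818 → Jan 8, 1819: 31 days (December has 31).
Jan 8, 1819 → Feb 8, 1819: 31 days (January has 31).
Feb 8, 1819 → Mar 8, 1819: 28 days (February has 28).
Mar 8, 1819 → Mar 27, 1819: 19 days.
Total: 2057 days.

2057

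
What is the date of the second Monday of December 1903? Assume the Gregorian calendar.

December 1, 1903 is a Tuesday.
The first Monday is therefore December 7 (6 days later).
The second Monday is 7 + 1×7 = December 14.

December 14, 1903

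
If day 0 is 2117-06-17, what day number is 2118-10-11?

481

Jun 17, 2117 → Jun 17, 2118: 365 days.
Jun 17, 2118 → Jul 17, 2118: 30 days (June has 30).
Jul 17, 2118 → Aug 17, 2118: 31 days (July has 31).
Aug 17, 2118 → Sep 17, 2118: 31 days (August has 31).
Sep 17, 2118 → Oct 11, 2118: 24 days.
Total: 481 days.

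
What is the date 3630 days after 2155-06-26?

+366 (one year; includes Feb 29, 2156) → Jun 26, 2156 (3264 left).
+365 (one year) → Jun 26, 2157 (2899 left).
+365 (one year) → Jun 26, 2158 (2534 left).
+365 (one year) → Jun 26, 2159 (2169 left).
+366 (one year; includes Feb 29, 2160) → Jun 26, 2160 (1803 left).
+365 (one year) → Jun 26, 2161 (1438 left).
+365 (one year) → Jun 26, 2162 (1073 left).
+365 (one year) → Jun 26, 2163 (708 left).
+366 (one year; includes Feb 29, 2164) → Jun 26, 2164 (342 left).
Jun has 30 days: +5 → Jul 1, 2164 (337 left).
Jul has 31 days: +31 → Aug 1, 2164 (306 left).
Aug has 31 days: +31 → Sep 1, 2164 (275 left).
Sep has 30 days: +30 → Oct 1, 2164 (245 left).
Oct has 31 days: +31 → Nov 1, 2164 (214 left).
Nov has 30 days: +30 → Dec 1, 2164 (184 left).
Dec has 31 days: +31 → Jan 1, 2165 (153 left).
Jan has 31 days: +31 → Feb 1, 2165 (122 left).
Feb has 28 days: +28 → Mar 1, 2165 (94 left).
Mar has 31 days: +31 → Apr 1, 2165 (63 left).
Apr has 30 days: +30 → May 1, 2165 (33 left).
May has 31 days: +31 → Jun 1, 2165 (2 left).
+2 → Jun 3, 2165.

June 3, 2165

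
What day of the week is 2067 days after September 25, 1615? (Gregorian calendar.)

Sep 25, 1615 is a Friday.
2067 mod 7 = 2, so 2067 days after a Friday is Friday + 2 = Sunday.

Sunday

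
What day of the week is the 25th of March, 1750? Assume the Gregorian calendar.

Wednesday

Doomsday rule: the anchor day for the 1700s is Sunday. For year 50: 50÷12 = 4 r 2, and 2÷4 = 0, so 4+2+0 = 6.
Sunday + 6 ≡ Saturday — that's 1750's doomsday.
In March the doomsday date is Mar 14.
Mar 25 is 11 days after Mar 14; 11 mod 7 = 4, so Saturday + 4 = Wednesday.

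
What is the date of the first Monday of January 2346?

January 1, 2346 is a Tuesday.
The first Monday is therefore January 7 (6 days later).

January 7, 2346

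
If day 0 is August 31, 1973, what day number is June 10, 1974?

283

Aug 31, 1973 → Sep 30, 1973: 30 days (August has 31).
Sep 30, 1973 → Oct 30, 1973: 30 days (September has 30).
Oct 30, 1973 → Nov 30, 1973: 31 days (October has 31).
Nov 30, 1973 → Dec 30, 1973: 30 days (November has 30).
Dec 30, 1973 → Jan 30, 1974: 31 days (December has 31).
Jan 30, 1974 → Feb 28, 1974: 29 days (January has 31).
Feb 28, 1974 → Mar 28, 1974: 28 days (February has 28).
Mar 28, 1974 → Apr 28, 1974: 31 days (March has 31).
Apr 28, 1974 → May 28, 1974: 30 days (April has 30).
May 28, 1974 → Jun 10, 1974: 13 days.
Total: 283 days.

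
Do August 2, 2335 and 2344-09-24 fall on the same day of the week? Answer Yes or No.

From Aug 2, 2335 to Sep 24, 2344 is 3341 days.
3341 mod 7 = 2, so they are different weekdays.
(Aug 2, 2335 is a Friday; Sep 24, 2344 is a Sunday.)

No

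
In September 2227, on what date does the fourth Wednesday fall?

September 26, 2227

September 1, 2227 is a Saturday.
The first Wednesday is therefore September 5 (4 days later).
The fourth Wednesday is 5 + 3×7 = September 26.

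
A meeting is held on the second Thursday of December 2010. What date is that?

December 9, 2010

December 1, 2010 is a Wednesday.
The first Thursday is therefore December 2 (1 days later).
The second Thursday is 2 + 1×7 = December 9.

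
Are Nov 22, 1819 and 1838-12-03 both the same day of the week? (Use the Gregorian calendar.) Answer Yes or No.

From Nov 22, 1819 to Dec 3, 1838 is 6951 days.
6951 mod 7 = 0, so they are the same weekday.
(Nov 22, 1819 is a Monday; Dec 3, 1838 is a Monday.)

Yes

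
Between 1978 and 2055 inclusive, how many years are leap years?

Multiples of 4 in [1978,2055]: 19.
Of those, multiples of 100: 1 (not leap unless ÷400).
Multiples of 400: 1.
Leap years = 19 − 1 + 1 = 19.

19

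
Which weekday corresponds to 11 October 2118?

Tuesday

Doomsday rule: the anchor day for the 2100s is Sunday. For year 18: 18÷12 = 1 r 6, and 6÷4 = 1, so 1+6+1 = 8.
Sunday + 8 ≡ Monday — that's 2118's doomsday.
In October the doomsday date is Oct 10.
Oct 11 is 1 day after Oct 10; 1 mod 7 = 1, so Monday + 1 = Tuesday.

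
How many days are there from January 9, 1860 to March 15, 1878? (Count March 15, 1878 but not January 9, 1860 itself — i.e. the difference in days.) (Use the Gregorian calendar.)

Jan 9, 1860 → Jan 9, 1861: 366 days (Feb 29, 1860 is in that span).
Jan 9, 1861 → Jan 9, 1862: 365 days.
Jan 9, 1862 → Jan 9, 1863: 365 days.
Jan 9, 1863 → Jan 9, 1864: 365 days.
Jan 9, 1864 → Jan 9, 1865: 366 days (Feb 29, 1864 is in that span).
Jan 9, 1865 → Jan 9, 1866: 365 days.
Jan 9, 1866 → Jan 9, 1867: 365 days.
Jan 9, 1867 → Jan 9, 1868: 365 days.
Jan 9, 1868 → Jan 9, 1869: 366 days (Feb 29, 1868 is in that span).
Jan 9, 1869 → Jan 9, 1870: 365 days.
Jan 9, 1870 → Jan 9, 1871: 365 days.
Jan 9, 1871 → Jan 9, 1872: 365 days.
Jan 9, 1872 → Jan 9, 1873: 366 days (Feb 29, 1872 is in that span).
Jan 9, 1873 → Jan 9, 1874: 365 days.
Jan 9, 1874 → Jan 9, 1875: 365 days.
Jan 9, 1875 → Jan 9, 1876: 365 days.
Jan 9, 1876 → Jan 9, 1877: 366 days (Feb 29, 1876 is in that span).
Jan 9, 1877 → Jan 9, 1878: 365 days.
Jan 9, 1878 → Feb 9, 1878: 31 days (January has 31).
Feb 9, 1878 → Mar 9, 1878: 28 days (February has 28).
Mar 9, 1878 → Mar 15, 1878: 6 days.
Total: 6640 days.

6640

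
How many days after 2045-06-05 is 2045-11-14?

162

Jun 5, 2045 → Jul 5, 2045: 30 days (June has 30).
Jul 5, 2045 → Aug 5, 2045: 31 days (July has 31).
Aug 5, 2045 → Sep 5, 2045: 31 days (August has 31).
Sep 5, 2045 → Oct 5, 2045: 30 days (September has 30).
Oct 5, 2045 → Nov 5, 2045: 31 days (October has 31).
Nov 5, 2045 → Nov 14, 2045: 9 days.
Total: 162 days.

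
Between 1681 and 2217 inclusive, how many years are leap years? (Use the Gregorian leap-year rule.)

129

Multiples of 4 in [1681,2217]: 134.
Of those, multiples of 100: 6 (not leap unless ÷400).
Multiples of 400: 1.
Leap years = 134 − 6 + 1 = 129.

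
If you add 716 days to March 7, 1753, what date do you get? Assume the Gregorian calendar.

February 21, 1755

+365 (one year) → Mar 7, 1754 (351 left).
Mar has 31 days: +25 → Apr 1, 1754 (326 left).
Apr has 30 days: +30 → May 1, 1754 (296 left).
May has 31 days: +31 → Jun 1, 1754 (265 left).
Jun has 30 days: +30 → Jul 1, 1754 (235 left).
Jul has 31 days: +31 → Aug 1, 1754 (204 left).
Aug has 31 days: +31 → Sep 1, 1754 (173 left).
Sep has 30 days: +30 → Oct 1, 1754 (143 left).
Oct has 31 days: +31 → Nov 1, 1754 (112 left).
Nov has 30 days: +30 → Dec 1, 1754 (82 left).
Dec has 31 days: +31 → Jan 1, 1755 (51 left).
Jan has 31 days: +31 → Feb 1, 1755 (20 left).
+20 → Feb 21, 1755.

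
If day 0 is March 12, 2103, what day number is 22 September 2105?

925

Mar 12, 2103 → Mar 12, 2104: 366 days (Feb 29, 2104 is in that span).
Mar 12, 2104 → Mar 12, 2105: 365 days.
Mar 12, 2105 → Apr 12, 2105: 31 days (March has 31).
Apr 12, 2105 → May 12, 2105: 30 days (April has 30).
May 12, 2105 → Jun 12, 2105: 31 days (May has 31).
Jun 12, 2105 → Jul 12, 2105: 30 days (June has 30).
Jul 12, 2105 → Aug 12, 2105: 31 days (July has 31).
Aug 12, 2105 → Sep 12, 2105: 31 days (August has 31).
Sep 12, 2105 → Sep 22, 2105: 10 days.
Total: 925 days.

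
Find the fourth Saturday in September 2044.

September 24, 2044

September 1, 2044 is a Thursday.
The first Saturday is therefore September 3 (2 days later).
The fourth Saturday is 3 + 3×7 = September 24.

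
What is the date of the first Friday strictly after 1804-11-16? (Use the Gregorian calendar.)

Nov 16, 1804 is a Friday.
From Friday to the next Friday is 7 days.
Nov 16, 1804 + 7 = Nov 23, 1804.

November 23, 1804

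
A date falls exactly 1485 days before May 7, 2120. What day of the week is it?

Monday

First find the weekday of May 7, 2120. Doomsday rule: the anchor day for the 2100s is Sunday. For year 20: 20÷12 = 1 r 8, and 8÷4 = 2, so 1+8+2 = 11.
Sunday + 11 ≡ Thursday — that's 2120's doomsday.
In May the doomsday date is May 9.
May 7 is 2 days before May 9; 2 mod 7 = 2, so Thursday − 2 = Tuesday.
1485 mod 7 = 1, so 1485 days before a Tuesday is Tuesday − 1 = Monday.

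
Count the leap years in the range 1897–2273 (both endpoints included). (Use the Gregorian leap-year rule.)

Multiples of 4 in [1897,2273]: 94.
Of those, multiples of 100: 4 (not leap unless ÷400).
Multiples of 400: 1.
Leap years = 94 − 4 + 1 = 91.

91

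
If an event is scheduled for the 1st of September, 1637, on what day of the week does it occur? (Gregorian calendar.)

Doomsday rule: the anchor day for the 1600s is Tuesday. For year 37: 37÷12 = 3 r 1, and 1÷4 = 0, so 3+1+0 = 4.
Tuesday + 4 ≡ Saturday — that's 1637's doomsday.
In September the doomsday date is Sep 5.
Sep 1 is 4 days before Sep 5; 4 mod 7 = 4, so Saturday − 4 = Tuesday.

Tuesday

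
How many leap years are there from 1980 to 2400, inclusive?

Multiples of 4 in [1980,2400]: 106.
Of those, multiples of 100: 5 (not leap unless ÷400).
Multiples of 400: 2.
Leap years = 106 − 5 + 2 = 103.

103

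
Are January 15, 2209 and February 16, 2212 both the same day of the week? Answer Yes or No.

Yes

From Jan 15, 2209 to Feb 16, 2212 is 1127 days.
1127 mod 7 = 0, so they are the same weekday.
(Jan 15, 2209 is a Sunday; Feb 16, 2212 is a Sunday.)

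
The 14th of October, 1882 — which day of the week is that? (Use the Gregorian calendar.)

Saturday

Doomsday rule: the anchor day for the 1800s is Friday. For year 82: 82÷12 = 6 r 10, and 10÷4 = 2, so 6+10+2 = 18.
Friday + 18 ≡ Tuesday — that's 1882's doomsday.
In October the doomsday date is Oct 10.
Oct 14 is 4 days after Oct 10; 4 mod 7 = 4, so Tuesday + 4 = Saturday.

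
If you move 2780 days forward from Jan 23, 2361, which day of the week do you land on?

Tuesday

First find the weekday of Jan 23, 2361. Doomsday rule: the anchor day for the 2300s is Wednesday. For year 61: 61÷12 = 5 r 1, and 1÷4 = 0, so 5+1+0 = 6.
Wednesday + 6 ≡ Tuesday — that's 2361's doomsday.
In January the doomsday date is Jan 3 (2361 is not a leap year).
Jan 23 is 20 days after Jan 3; 20 mod 7 = 6, so Tuesday + 6 = Monday.
2780 mod 7 = 1, so 2780 days after a Monday is Monday + 1 = Tuesday.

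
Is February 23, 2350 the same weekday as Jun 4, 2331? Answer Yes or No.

From Jun 4, 2331 to Feb 23, 2350 is 6839 days.
6839 mod 7 = 0, so they are the same weekday.
(Jun 4, 2331 is a Thursday; Feb 23, 2350 is a Thursday.)

Yes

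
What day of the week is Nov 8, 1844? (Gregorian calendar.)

Friday

January 1, 1844 is a Monday.
Jan 1, 1844 → Feb 1, 1844: 31 days (January has 31).
Feb 1, 1844 → Mar 1, 1844: 29 days (February has 29).
Mar 1, 1844 → Apr 1, 1844: 31 days (March has 31).
Apr 1, 1844 → May 1, 1844: 30 days (April has 30).
May 1, 1844 → Jun 1, 1844: 31 days (May has 31).
Jun 1, 1844 → Jul 1, 1844: 30 days (June has 30).
Jul 1, 1844 → Aug 1, 1844: 31 days (July has 31).
Aug 1, 1844 → Sep 1, 1844: 31 days (August has 31).
Sep 1, 1844 → Oct 1, 1844: 30 days (September has 30).
Oct 1, 1844 → Nov 1, 1844: 31 days (October has 31).
Nov 1, 1844 → Nov 8, 1844: 7 days.
Total: 312 days.
312 mod 7 = 4, so Monday + 4 = Friday.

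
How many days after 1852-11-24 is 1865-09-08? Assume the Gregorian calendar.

4671

Nov 24, 1852 → Nov 24, 1853: 365 days.
Nov 24, 1853 → Nov 24, 1854: 365 days.
Nov 24, 1854 → Nov 24, 1855: 365 days.
Nov 24, 1855 → Nov 24, 1856: 366 days (Feb 29, 1856 is in that span).
Nov 24, 1856 → Nov 24, 1857: 365 days.
Nov 24, 1857 → Nov 24, 1858: 365 days.
Nov 24, 1858 → Nov 24, 1859: 365 days.
Nov 24, 1859 → Nov 24, 1860: 366 days (Feb 29, 1860 is in that span).
Nov 24, 1860 → Nov 24, 1861: 365 days.
Nov 24, 1861 → Nov 24, 1862: 365 days.
Nov 24, 1862 → Nov 24, 1863: 365 days.
Nov 24, 1863 → Nov 24, 1864: 366 days (Feb 29, 1864 is in that span).
Nov 24, 1864 → Dec 24, 1864: 30 days (November has 30).
Dec 24, 1864 → Jan 24, 1865: 31 days (December has 31).
Jan 24, 1865 → Feb 24, 1865: 31 days (January has 31).
Feb 24, 1865 → Mar 24, 1865: 28 days (February has 28).
Mar 24, 1865 → Apr 24, 1865: 31 days (March has 31).
Apr 24, 1865 → May 24, 1865: 30 days (April has 30).
May 24, 1865 → Jun 24, 1865: 31 days (May has 31).
Jun 24, 1865 → Jul 24, 1865: 30 days (June has 30).
Jul 24, 1865 → Aug 24, 1865: 31 days (July has 31).
Aug 24, 1865 → Sep 8, 1865: 15 days.
Total: 4671 days.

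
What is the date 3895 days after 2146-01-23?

+365 (one year) → Jan 23, 2147 (3530 left).
+365 (one year) → Jan 23, 2148 (3165 left).
+366 (one year; includes Feb 29, 2148) → Jan 23, 2149 (2799 left).
+365 (one year) → Jan 23, 2150 (2434 left).
+365 (one year) → Jan 23, 2151 (2069 left).
+365 (one year) → Jan 23, 2152 (1704 left).
+366 (one year; includes Feb 29, 2152) → Jan 23, 2153 (1338 left).
+365 (one year) → Jan 23, 2154 (973 left).
+365 (one year) → Jan 23, 2155 (608 left).
+365 (one year) → Jan 23, 2156 (243 left).
Jan has 31 days: +9 → Feb 1, 2156 (234 left).
Feb has 29 days: +29 → Mar 1, 2156 (205 left).
Mar has 31 days: +31 → Apr 1, 2156 (174 left).
Apr has 30 days: +30 → May 1, 2156 (144 left).
May has 31 days: +31 → Jun 1, 2156 (113 left).
Jun has 30 days: +30 → Jul 1, 2156 (83 left).
Jul has 31 days: +31 → Aug 1, 2156 (52 left).
Aug has 31 days: +31 → Sep 1, 2156 (21 left).
+21 → Sep 22, 2156.

September 22, 2156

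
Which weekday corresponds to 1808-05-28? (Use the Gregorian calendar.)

Doomsday rule: the anchor day for the 1800s is Friday. For year 08: 8÷12 = 0 r 8, and 8÷4 = 2, so 0+8+2 = 10.
Friday + 10 ≡ Monday — that's 1808's doomsday.
In May the doomsday date is May 9.
May 28 is 19 days after May 9; 19 mod 7 = 5, so Monday + 5 = Saturday.

Saturday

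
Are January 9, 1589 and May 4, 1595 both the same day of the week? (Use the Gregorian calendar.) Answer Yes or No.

No

From Jan 9, 1589 to May 4, 1595 is 2306 days.
2306 mod 7 = 3, so they are different weekdays.
(Jan 9, 1589 is a Monday; May 4, 1595 is a Thursday.)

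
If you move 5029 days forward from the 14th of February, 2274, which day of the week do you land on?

First find the weekday of Feb 14, 2274. Doomsday rule: the anchor day for the 2200s is Friday. For year 74: 74÷12 = 6 r 2, and 2÷4 = 0, so 6+2+0 = 8.
Friday + 8 ≡ Saturday — that's 2274's doomsday.
In February the doomsday date is Feb 28 (2274 is not a leap year).
Feb 14 is 14 days before Feb 28; 14 mod 7 = 0, so Saturday − 0 = Saturday.
5029 mod 7 = 3, so 5029 days after a Saturday is Saturday + 3 = Tuesday.

Tuesday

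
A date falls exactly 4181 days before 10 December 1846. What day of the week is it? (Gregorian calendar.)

Dec 10, 1846 is a Thursday.
4181 mod 7 = 2, so 4181 days before a Thursday is Thursday − 2 = Tuesday.

Tuesday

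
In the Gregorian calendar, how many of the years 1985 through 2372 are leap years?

Multiples of 4 in [1985,2372]: 97.
Of those, multiples of 100: 4 (not leap unless ÷400).
Multiples of 400: 1.
Leap years = 97 − 4 + 1 = 94.

94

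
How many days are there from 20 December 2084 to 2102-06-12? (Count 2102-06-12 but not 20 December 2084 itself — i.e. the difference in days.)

Dec 20, 2084 → Dec 20, 2085: 365 days.
Dec 20, 2085 → Dec 20, 2086: 365 days.
Dec 20, 2086 → Dec 20, 2087: 365 days.
Dec 20, 2087 → Dec 20, 2088: 366 days (Feb 29, 2088 is in that span).
Dec 20, 2088 → Dec 20, 2089: 365 days.
Dec 20, 2089 → Dec 20, 2090: 365 days.
Dec 20, 2090 → Dec 20, 2091: 365 days.
Dec 20, 2091 → Dec 20, 2092: 366 days (Feb 29, 2092 is in that span).
Dec 20, 2092 → Dec 20, 2093: 365 days.
Dec 20, 2093 → Dec 20, 2094: 365 days.
Dec 20, 2094 → Dec 20, 2095: 365 days.
Dec 20, 2095 → Dec 20, 2096: 366 days (Feb 29, 2096 is in that span).
Dec 20, 2096 → Dec 20, 2097: 365 days.
Dec 20, 2097 → Dec 20, 2098: 365 days.
Dec 20, 2098 → Dec 20, 2099: 365 days.
Dec 20, 2099 → Dec 20, 2100: 365 days.
Dec 20, 2100 → Dec 20, 2101: 365 days.
Dec 20, 2101 → Jan 20, 2102: 31 days (December has 31).
Jan 20, 2102 → Feb 20, 2102: 31 days (January has 31).
Feb 20, 2102 → Mar 20, 2102: 28 days (February has 28).
Mar 20, 2102 → Apr 20, 2102: 31 days (March has 31).
Apr 20, 2102 → May 20, 2102: 30 days (April has 30).
May 20, 2102 → Jun 12, 2102: 23 days.
Total: 6382 days.

6382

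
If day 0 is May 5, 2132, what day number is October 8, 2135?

May 5, 2132 → May 5, 2133: 365 days.
May 5, 2133 → May 5, 2134: 365 days.
May 5, 2134 → May 5, 2135: 365 days.
May 5, 2135 → Jun 5, 2135: 31 days (May has 31).
Jun 5, 2135 → Jul 5, 2135: 30 days (June has 30).
Jul 5, 2135 → Aug 5, 2135: 31 days (July has 31).
Aug 5, 2135 → Sep 5, 2135: 31 days (August has 31).
Sep 5, 2135 → Oct 5, 2135: 30 days (September has 30).
Oct 5, 2135 → Oct 8, 2135: 3 days.
Total: 1251 days.

1251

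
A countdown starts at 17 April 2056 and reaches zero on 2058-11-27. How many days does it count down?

Apr 17, 2056 → Apr 17, 2057: 365 days.
Apr 17, 2057 → Apr 17, 2058: 365 days.
Apr 17, 2058 → May 17, 2058: 30 days (April has 30).
May 17, 2058 → Jun 17, 2058: 31 days (May has 31).
Jun 17, 2058 → Jul 17, 2058: 30 days (June has 30).
Jul 17, 2058 → Aug 17, 2058: 31 days (July has 31).
Aug 17, 2058 → Sep 17, 2058: 31 days (August has 31).
Sep 17, 2058 → Oct 17, 2058: 30 days (September has 30).
Oct 17, 2058 → Nov 17, 2058: 31 days (October has 31).
Nov 17, 2058 → Nov 27, 2058: 10 days.
Total: 954 days.

954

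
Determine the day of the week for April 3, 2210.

Tuesday

Doomsday rule: the anchor day for the 2200s is Friday. For year 10: 10÷12 = 0 r 10, and 10÷4 = 2, so 0+10+2 = 12.
Friday + 12 ≡ Wednesday — that's 2210's doomsday.
In April the doomsday date is Apr 4.
Apr 3 is 1 day before Apr 4; 1 mod 7 = 1, so Wednesday − 1 = Tuesday.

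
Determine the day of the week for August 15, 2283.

Doomsday rule: the anchor day for the 2200s is Friday. For year 83: 83÷12 = 6 r 11, and 11÷4 = 2, so 6+11+2 = 19.
Friday + 19 ≡ Wednesday — that's 2283's doomsday.
In August the doomsday date is Aug 8.
Aug 15 is 7 days after Aug 8; 7 mod 7 = 0, so Wednesday + 0 = Wednesday.

Wednesday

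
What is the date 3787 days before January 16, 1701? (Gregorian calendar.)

September 3, 1690

−365 (one year) → Jan 16, 1700 (3422 left).
−365 (one year) → Jan 16, 1699 (3057 left).
−365 (one year) → Jan 16, 1698 (2692 left).
−365 (one year) → Jan 16, 1697 (2327 left).
−366 (one year; includes Feb 29, 1696) → Jan 16, 1696 (1961 left).
−365 (one year) → Jan 16, 1695 (1596 left).
−365 (one year) → Jan 16, 1694 (1231 left).
−365 (one year) → Jan 16, 1693 (866 left).
−366 (one year; includes Feb 29, 1692) → Jan 16, 1692 (500 left).
−365 (one year) → Jan 16, 1691 (135 left).
−16 → Dec 31, 1690 (end of Dec, 31 days; 119 left).
−31 → Nov 30, 1690 (end of Nov, 30 days; 88 left).
−30 → Oct 31, 1690 (end of Oct, 31 days; 58 left).
−31 → Sep 30, 1690 (end of Sep, 30 days; 27 left).
−27 → Sep 3, 1690.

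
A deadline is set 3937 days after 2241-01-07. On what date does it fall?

+365 (one year) → Jan 7, 2242 (3572 left).
+365 (one year) → Jan 7, 2243 (3207 left).
+365 (one year) → Jan 7, 2244 (2842 left).
+366 (one year; includes Feb 29, 2244) → Jan 7, 2245 (2476 left).
+365 (one year) → Jan 7, 2246 (2111 left).
+365 (one year) → Jan 7, 2247 (1746 left).
+365 (one year) → Jan 7, 2248 (1381 left).
+366 (one year; includes Feb 29, 2248) → Jan 7, 2249 (1015 left).
+365 (one year) → Jan 7, 2250 (650 left).
+365 (one year) → Jan 7, 2251 (285 left).
Jan has 31 days: +25 → Feb 1, 2251 (260 left).
Feb has 28 days: +28 → Mar 1, 2251 (232 left).
Mar has 31 days: +31 → Apr 1, 2251 (201 left).
Apr has 30 days: +30 → May 1, 2251 (171 left).
May has 31 days: +31 → Jun 1, 2251 (140 left).
Jun has 30 days: +30 → Jul 1, 2251 (110 left).
Jul has 31 days: +31 → Aug 1, 2251 (79 left).
Aug has 31 days: +31 → Sep 1, 2251 (48 left).
Sep has 30 days: +30 → Oct 1, 2251 (18 left).
+18 → Oct 19, 2251.

October 19, 2251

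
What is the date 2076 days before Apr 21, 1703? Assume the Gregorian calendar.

August 13, 1697

−365 (one year) → Apr 21, 1702 (1711 left).
−365 (one year) → Apr 21, 1701 (1346 left).
−365 (one year) → Apr 21, 1700 (981 left).
−365 (one year) → Apr 21, 1699 (616 left).
−365 (one year) → Apr 21, 1698 (251 left).
−21 → Mar 31, 1698 (end of Mar, 31 days; 230 left).
−31 → Feb 28, 1698 (end of Feb, 28 days; 199 left).
−28 → Jan 31, 1698 (end of Jan, 31 days; 171 left).
−31 → Dec 31, 1697 (end of Dec, 31 days; 140 left).
−31 → Nov 30, 1697 (end of Nov, 30 days; 109 left).
−30 → Oct 31, 1697 (end of Oct, 31 days; 79 left).
−31 → Sep 30, 1697 (end of Sep, 30 days; 48 left).
−30 → Aug 31, 1697 (end of Aug, 31 days; 18 left).
−18 → Aug 13, 1697.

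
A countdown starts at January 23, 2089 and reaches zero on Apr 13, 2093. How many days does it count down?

Jan 23, 2089 → Jan 23, 2090: 365 days.
Jan 23, 2090 → Jan 23, 2091: 365 days.
Jan 23, 2091 → Jan 23, 2092: 365 days.
Jan 23, 2092 → Jan 23, 2093: 366 days (Feb 29, 2092 is in that span).
Jan 23, 2093 → Feb 23, 2093: 31 days (January has 31).
Feb 23, 2093 → Mar 23, 2093: 28 days (February has 28).
Mar 23, 2093 → Apr 13, 2093: 21 days.
Total: 1541 days.

1541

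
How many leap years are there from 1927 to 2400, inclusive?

116

Multiples of 4 in [1927,2400]: 119.
Of those, multiples of 100: 5 (not leap unless ÷400).
Multiples of 400: 2.
Leap years = 119 − 5 + 2 = 116.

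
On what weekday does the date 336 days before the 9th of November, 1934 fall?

Friday

First find the weekday of Nov 9, 1934. Doomsday rule: the anchor day for the 1900s is Wednesday. For year 34: 34÷12 = 2 r 10, and 10÷4 = 2, so 2+10+2 = 14.
Wednesday + 14 ≡ Wednesday — that's 1934's doomsday.
In November the doomsday date is Nov 7.
Nov 9 is 2 days after Nov 7; 2 mod 7 = 2, so Wednesday + 2 = Friday.
336 mod 7 = 0, so 336 days before a Friday is Friday − 0 = Friday.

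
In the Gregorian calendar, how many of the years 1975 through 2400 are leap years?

104

Multiples of 4 in [1975,2400]: 107.
Of those, multiples of 100: 5 (not leap unless ÷400).
Multiples of 400: 2.
Leap years = 107 − 5 + 2 = 104.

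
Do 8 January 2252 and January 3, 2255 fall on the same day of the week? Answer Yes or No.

No

From Jan 8, 2252 to Jan 3, 2255 is 1091 days.
1091 mod 7 = 6, so they are different weekdays.
(Jan 8, 2252 is a Thursday; Jan 3, 2255 is a Wednesday.)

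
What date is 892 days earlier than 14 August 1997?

−365 (one year) → Aug 14, 1996 (527 left).
−366 (one year; includes Feb 29, 1996) → Aug 14, 1995 (161 left).
−14 → Jul 31, 1995 (end of Jul, 31 days; 147 left).
−31 → Jun 30, 1995 (end of Jun, 30 days; 116 left).
−30 → May 31, 1995 (end of May, 31 days; 86 left).
−31 → Apr 30, 1995 (end of Apr, 30 days; 55 left).
−30 → Mar 31, 1995 (end of Mar, 31 days; 25 left).
−25 → Mar 6, 1995.

March 6, 1995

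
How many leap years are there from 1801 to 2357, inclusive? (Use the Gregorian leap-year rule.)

Multiples of 4 in [1801,2357]: 139.
Of those, multiples of 100: 5 (not leap unless ÷400).
Multiples of 400: 1.
Leap years = 139 − 5 + 1 = 135.

135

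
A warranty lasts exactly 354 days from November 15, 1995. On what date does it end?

November 3, 1996

Nov has 30 days: +16 → Dec 1, 1995 (338 left).
Dec has 31 days: +31 → Jan 1, 1996 (307 left).
Jan has 31 days: +31 → Feb 1, 1996 (276 left).
Feb has 29 days: +29 → Mar 1, 1996 (247 left).
Mar has 31 days: +31 → Apr 1, 1996 (216 left).
Apr has 30 days: +30 → May 1, 1996 (186 left).
May has 31 days: +31 → Jun 1, 1996 (155 left).
Jun has 30 days: +30 → Jul 1, 1996 (125 left).
Jul has 31 days: +31 → Aug 1, 1996 (94 left).
Aug has 31 days: +31 → Sep 1, 1996 (63 left).
Sep has 30 days: +30 → Oct 1, 1996 (33 left).
Oct has 31 days: +31 → Nov 1, 1996 (2 left).
+2 → Nov 3, 1996.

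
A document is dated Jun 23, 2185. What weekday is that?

Doomsday rule: the anchor day for the 2100s is Sunday. For year 85: 85÷12 = 7 r 1, and 1÷4 = 0, so 7+1+0 = 8.
Sunday + 8 ≡ Monday — that's 2185's doomsday.
In June the doomsday date is Jun 6.
Jun 23 is 17 days after Jun 6; 17 mod 7 = 3, so Monday + 3 = Thursday.

Thursday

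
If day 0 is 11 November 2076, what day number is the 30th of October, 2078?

718

Nov 11, 2076 → Nov 11, 2077: 365 days.
Nov 11, 2077 → Dec 11, 2077: 30 days (November has 30).
Dec 11, 2077 → Jan 11, 2078: 31 days (December has 31).
Jan 11, 2078 → Feb 11, 2078: 31 days (January has 31).
Feb 11, 2078 → Mar 11, 2078: 28 days (February has 28).
Mar 11, 2078 → Apr 11, 2078: 31 days (March has 31).
Apr 11, 2078 → May 11, 2078: 30 days (April has 30).
May 11, 2078 → Jun 11, 2078: 31 days (May has 31).
Jun 11, 2078 → Jul 11, 2078: 30 days (June has 30).
Jul 11, 2078 → Aug 11, 2078: 31 days (July has 31).
Aug 11, 2078 → Sep 11, 2078: 31 days (August has 31).
Sep 11, 2078 → Oct 11, 2078: 30 days (September has 30).
Oct 11, 2078 → Oct 30, 2078: 19 days.
Total: 718 days.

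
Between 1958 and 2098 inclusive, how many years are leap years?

Multiples of 4 in [1958,2098]: 35.
Of those, multiples of 100: 1 (not leap unless ÷400).
Multiples of 400: 1.
Leap years = 35 − 1 + 1 = 35.

35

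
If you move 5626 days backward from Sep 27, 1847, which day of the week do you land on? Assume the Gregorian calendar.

Wednesday

Sep 27, 1847 is a Monday.
5626 mod 7 = 5, so 5626 days before a Monday is Monday − 5 = Wednesday.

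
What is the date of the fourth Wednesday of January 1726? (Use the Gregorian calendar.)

January 1, 1726 is a Tuesday.
The first Wednesday is therefore January 2 (1 days later).
The fourth Wednesday is 2 + 3×7 = January 23.

January 23, 1726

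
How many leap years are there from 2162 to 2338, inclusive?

Multiples of 4 in [2162,2338]: 44.
Of those, multiples of 100: 2 (not leap unless ÷400).
Multiples of 400: 0.
Leap years = 44 − 2 + 0 = 42.

42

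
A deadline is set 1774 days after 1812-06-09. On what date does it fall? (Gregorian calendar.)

+365 (one year) → Jun 9, 1813 (1409 left).
+365 (one year) → Jun 9, 1814 (1044 left).
+365 (one year) → Jun 9, 1815 (679 left).
+366 (one year; includes Feb 29, 1816) → Jun 9, 1816 (313 left).
Jun has 30 days: +22 → Jul 1, 1816 (291 left).
Jul has 31 days: +31 → Aug 1, 1816 (260 left).
Aug has 31 days: +31 → Sep 1, 1816 (229 left).
Sep has 30 days: +30 → Oct 1, 1816 (199 left).
Oct has 31 days: +31 → Nov 1, 1816 (168 left).
Nov has 30 days: +30 → Dec 1, 1816 (138 left).
Dec has 31 days: +31 → Jan 1, 1817 (107 left).
Jan has 31 days: +31 → Feb 1, 1817 (76 left).
Feb has 28 days: +28 → Mar 1, 1817 (48 left).
Mar has 31 days: +31 → Apr 1, 1817 (17 left).
+17 → Apr 18, 1817.

April 18, 1817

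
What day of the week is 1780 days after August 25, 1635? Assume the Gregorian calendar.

First find the weekday of Aug 25, 1635. Doomsday rule: the anchor day for the 1600s is Tuesday. For year 35: 35÷12 = 2 r 11, and 11÷4 = 2, so 2+11+2 = 15.
Tuesday + 15 ≡ Wednesday — that's 1635's doomsday.
In August the doomsday date is Aug 8.
Aug 25 is 17 days after Aug 8; 17 mod 7 = 3, so Wednesday + 3 = Saturday.
1780 mod 7 = 2, so 1780 days after a Saturday is Saturday + 2 = Monday.

Monday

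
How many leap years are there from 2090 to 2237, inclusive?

Multiples of 4 in [2090,2237]: 37.
Of those, multiples of 100: 2 (not leap unless ÷400).
Multiples of 400: 0.
Leap years = 37 − 2 + 0 = 35.

35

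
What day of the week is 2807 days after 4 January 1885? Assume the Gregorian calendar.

First find the weekday of Jan 4, 1885. Doomsday rule: the anchor day for the 1800s is Friday. For year 85: 85÷12 = 7 r 1, and 1÷4 = 0, so 7+1+0 = 8.
Friday + 8 ≡ Saturday — that's 1885's doomsday.
In January the doomsday date is Jan 3 (1885 is not a leap year).
Jan 4 is 1 day after Jan 3; 1 mod 7 = 1, so Saturday + 1 = Sunday.
2807 mod 7 = 0, so 2807 days after a Sunday is Sunday + 0 = Sunday.

Sunday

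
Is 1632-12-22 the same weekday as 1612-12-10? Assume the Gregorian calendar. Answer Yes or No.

No

From Dec 10, 1612 to Dec 22, 1632 is 7317 days.
7317 mod 7 = 2, so they are different weekdays.
(Dec 10, 1612 is a Monday; Dec 22, 1632 is a Wednesday.)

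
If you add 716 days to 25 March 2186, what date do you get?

March 10, 2188

+365 (one year) → Mar 25, 2187 (351 left).
Mar has 31 days: +7 → Apr 1, 2187 (344 left).
Apr has 30 days: +30 → May 1, 2187 (314 left).
May has 31 days: +31 → Jun 1, 2187 (283 left).
Jun has 30 days: +30 → Jul 1, 2187 (253 left).
Jul has 31 days: +31 → Aug 1, 2187 (222 left).
Aug has 31 days: +31 → Sep 1, 2187 (191 left).
Sep has 30 days: +30 → Oct 1, 2187 (161 left).
Oct has 31 days: +31 → Nov 1, 2187 (130 left).
Nov has 30 days: +30 → Dec 1, 2187 (100 left).
Dec has 31 days: +31 → Jan 1, 2188 (69 left).
Jan has 31 days: +31 → Feb 1, 2188 (38 left).
Feb has 29 days: +29 → Mar 1, 2188 (9 left).
+9 → Mar 10, 2188.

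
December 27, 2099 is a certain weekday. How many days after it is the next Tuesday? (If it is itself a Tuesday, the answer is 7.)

2

Dec 27, 2099 is a Sunday.
From Sunday to the next Tuesday is 2 days.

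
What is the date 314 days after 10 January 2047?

November 20, 2047

Jan has 31 days: +22 → Feb 1, 2047 (292 left).
Feb has 28 days: +28 → Mar 1, 2047 (264 left).
Mar has 31 days: +31 → Apr 1, 2047 (233 left).
Apr has 30 days: +30 → May 1, 2047 (203 left).
May has 31 days: +31 → Jun 1, 2047 (172 left).
Jun has 30 days: +30 → Jul 1, 2047 (142 left).
Jul has 31 days: +31 → Aug 1, 2047 (111 left).
Aug has 31 days: +31 → Sep 1, 2047 (80 left).
Sep has 30 days: +30 → Oct 1, 2047 (50 left).
Oct has 31 days: +31 → Nov 1, 2047 (19 left).
+19 → Nov 20, 2047.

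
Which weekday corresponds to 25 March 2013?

Monday

Doomsday rule: the anchor day for the 2000s is Tuesday. For year 13: 13÷12 = 1 r 1, and 1÷4 = 0, so 1+1+0 = 2.
Tuesday + 2 ≡ Thursday — that's 2013's doomsday.
In March the doomsday date is Mar 14.
Mar 25 is 11 days after Mar 14; 11 mod 7 = 4, so Thursday + 4 = Monday.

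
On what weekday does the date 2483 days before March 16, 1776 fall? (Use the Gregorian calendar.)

Monday

First find the weekday of Mar 16, 1776. Doomsday rule: the anchor day for the 1700s is Sunday. For year 76: 76÷12 = 6 r 4, and 4÷4 = 1, so 6+4+1 = 11.
Sunday + 11 ≡ Thursday — that's 1776's doomsday.
In March the doomsday date is Mar 14.
Mar 16 is 2 days after Mar 14; 2 mod 7 = 2, so Thursday + 2 = Saturday.
2483 mod 7 = 5, so 2483 days before a Saturday is Saturday − 5 = Monday.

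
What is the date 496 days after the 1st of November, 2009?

March 12, 2011

+365 (one year) → Nov 1, 2010 (131 left).
Nov has 30 days: +30 → Dec 1, 2010 (101 left).
Dec has 31 days: +31 → Jan 1, 2011 (70 left).
Jan has 31 days: +31 → Feb 1, 2011 (39 left).
Feb has 28 days: +28 → Mar 1, 2011 (11 left).
+11 → Mar 12, 2011.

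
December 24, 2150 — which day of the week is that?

Doomsday rule: the anchor day for the 2100s is Sunday. For year 50: 50÷12 = 4 r 2, and 2÷4 = 0, so 4+2+0 = 6.
Sunday + 6 ≡ Saturday — that's 2150's doomsday.
In December the doomsday date is Dec 12.
Dec 24 is 12 days after Dec 12; 12 mod 7 = 5, so Saturday + 5 = Thursday.

Thursday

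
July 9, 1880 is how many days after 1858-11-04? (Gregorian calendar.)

7918

Nov 4, 1858 → Nov 4, 1859: 365 days.
Nov 4, 1859 → Nov 4, 1860: 366 days (Feb 29, 1860 is in that span).
Nov 4, 1860 → Nov 4, 1861: 365 days.
Nov 4, 1861 → Nov 4, 1862: 365 days.
Nov 4, 1862 → Nov 4, 1863: 365 days.
Nov 4, 1863 → Nov 4, 1864: 366 days (Feb 29, 1864 is in that span).
Nov 4, 1864 → Nov 4, 1865: 365 days.
Nov 4, 1865 → Nov 4, 1866: 365 days.
Nov 4, 1866 → Nov 4, 1867: 365 days.
Nov 4, 1867 → Nov 4, 1868: 366 days (Feb 29, 1868 is in that span).
Nov 4, 1868 → Nov 4, 1869: 365 days.
Nov 4, 1869 → Nov 4, 1870: 365 days.
Nov 4, 1870 → Nov 4, 1871: 365 days.
Nov 4, 1871 → Nov 4, 1872: 366 days (Feb 29, 1872 is in that span).
Nov 4, 1872 → Nov 4, 1873: 365 days.
Nov 4, 1873 → Nov 4, 1874: 365 days.
Nov 4, 1874 → Nov 4, 1875: 365 days.
Nov 4, 1875 → Nov 4, 1876: 366 days (Feb 29, 1876 is in that span).
Nov 4, 1876 → Nov 4, 1877: 365 days.
Nov 4, 1877 → Nov 4, 1878: 365 days.
Nov 4, 1878 → Nov 4, 1879: 365 days.
Nov 4, 1879 → Dec 4, 1879: 30 days (November has 30).
Dec 4, 1879 → Jan 4, 1880: 31 days (December has 31).
Jan 4, 1880 → Feb 4, 1880: 31 days (January has 31).
Feb 4, 1880 → Mar 4, 1880: 29 days (February has 29).
Mar 4, 1880 → Apr 4, 1880: 31 days (March has 31).
Apr 4, 1880 → May 4, 1880: 30 days (April has 30).
May 4, 1880 → Jun 4, 1880: 31 days (May has 31).
Jun 4, 1880 → Jul 4, 1880: 30 days (June has 30).
Jul 4, 1880 → Jul 9, 1880: 5 days.
Total: 7918 days.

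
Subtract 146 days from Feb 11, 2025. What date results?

September 18, 2024

−11 → Jan 31, 2025 (end of Jan, 31 days; 135 left).
−31 → Dec 31, 2024 (end of Dec, 31 days; 104 left).
−31 → Nov 30, 2024 (end of Nov, 30 days; 73 left).
−30 → Oct 31, 2024 (end of Oct, 31 days; 43 left).
−31 → Sep 30, 2024 (end of Sep, 30 days; 12 left).
−12 → Sep 18, 2024.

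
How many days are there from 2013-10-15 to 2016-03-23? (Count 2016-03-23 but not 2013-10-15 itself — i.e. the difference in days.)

890

Oct 15, 2013 → Oct 15, 2014: 365 days.
Oct 15, 2014 → Oct 15, 2015: 365 days.
Oct 15, 2015 → Nov 15, 2015: 31 days (October has 31).
Nov 15, 2015 → Dec 15, 2015: 30 days (November has 30).
Dec 15, 2015 → Jan 15, 2016: 31 days (December has 31).
Jan 15, 2016 → Feb 15, 2016: 31 days (January has 31).
Feb 15, 2016 → Mar 15, 2016: 29 days (February has 29).
Mar 15, 2016 → Mar 23, 2016: 8 days.
Total: 890 days.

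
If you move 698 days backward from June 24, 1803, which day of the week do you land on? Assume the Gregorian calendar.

Jun 24, 1803 is a Friday.
698 mod 7 = 5, so 698 days before a Friday is Friday − 5 = Sunday.

Sunday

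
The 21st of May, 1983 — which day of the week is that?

Doomsday rule: the anchor day for the 1900s is Wednesday. For year 83: 83÷12 = 6 r 11, and 11÷4 = 2, so 6+11+2 = 19.
Wednesday + 19 ≡ Monday — that's 1983's doomsday.
In May the doomsday date is May 9.
May 21 is 12 days after May 9; 12 mod 7 = 5, so Monday + 5 = Saturday.

Saturday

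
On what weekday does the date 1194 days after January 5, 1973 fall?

First find the weekday of Jan 5, 1973. Doomsday rule: the anchor day for the 1900s is Wednesday. For year 73: 73÷12 = 6 r 1, and 1÷4 = 0, so 6+1+0 = 7.
Wednesday + 7 ≡ Wednesday — that's 1973's doomsday.
In January the doomsday date is Jan 3 (1973 is not a leap year).
Jan 5 is 2 days after Jan 3; 2 mod 7 = 2, so Wednesday + 2 = Friday.
1194 mod 7 = 4, so 1194 days after a Friday is Friday + 4 = Tuesday.

Tuesday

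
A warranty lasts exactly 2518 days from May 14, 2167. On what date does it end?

April 5, 2174

+366 (one year; includes Feb 29, 2168) → May 14, 2168 (2152 left).
+365 (one year) → May 14, 2169 (1787 left).
+365 (one year) → May 14, 2170 (1422 left).
+365 (one year) → May 14, 2171 (1057 left).
+366 (one year; includes Feb 29, 2172) → May 14, 2172 (691 left).
+365 (one year) → May 14, 2173 (326 left).
May has 31 days: +18 → Jun 1, 2173 (308 left).
Jun has 30 days: +30 → Jul 1, 2173 (278 left).
Jul has 31 days: +31 → Aug 1, 2173 (247 left).
Aug has 31 days: +31 → Sep 1, 2173 (216 left).
Sep has 30 days: +30 → Oct 1, 2173 (186 left).
Oct has 31 days: +31 → Nov 1, 2173 (155 left).
Nov has 30 days: +30 → Dec 1, 2173 (125 left).
Dec has 31 days: +31 → Jan 1, 2174 (94 left).
Jan has 31 days: +31 → Feb 1, 2174 (63 left).
Feb has 28 days: +28 → Mar 1, 2174 (35 left).
Mar has 31 days: +31 → Apr 1, 2174 (4 left).
+4 → Apr 5, 2174.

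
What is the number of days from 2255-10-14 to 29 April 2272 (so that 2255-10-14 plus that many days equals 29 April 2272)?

Oct 14, 2255 → Oct 14, 2256: 366 days (Feb 29, 2256 is in that span).
Oct 14, 2256 → Oct 14, 2257: 365 days.
Oct 14, 2257 → Oct 14, 2258: 365 days.
Oct 14, 2258 → Oct 14, 2259: 365 days.
Oct 14, 2259 → Oct 14, 2260: 366 days (Feb 29, 2260 is in that span).
Oct 14, 2260 → Oct 14, 2261: 365 days.
Oct 14, 2261 → Oct 14, 2262: 365 days.
Oct 14, 2262 → Oct 14, 2263: 365 days.
Oct 14, 2263 → Oct 14, 2264: 366 days (Feb 29, 2264 is in that span).
Oct 14, 2264 → Oct 14, 2265: 365 days.
Oct 14, 2265 → Oct 14, 2266: 365 days.
Oct 14, 2266 → Oct 14, 2267: 365 days.
Oct 14, 2267 → Oct 14, 2268: 366 days (Feb 29, 2268 is in that span).
Oct 14, 2268 → Oct 14, 2269: 365 days.
Oct 14, 2269 → Oct 14, 2270: 365 days.
Oct 14, 2270 → Oct 14, 2271: 365 days.
Oct 14, 2271 → Nov 14, 2271: 31 days (October has 31).
Nov 14, 2271 → Dec 14, 2271: 30 days (November has 30).
Dec 14, 2271 → Jan 14, 2272: 31 days (December has 31).
Jan 14, 2272 → Feb 14, 2272: 31 days (January has 31).
Feb 14, 2272 → Mar 14, 2272: 29 days (February has 29).
Mar 14, 2272 → Apr 14, 2272: 31 days (March has 31).
Apr 14, 2272 → Apr 29, 2272: 15 days.
Total: 6042 days.

6042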